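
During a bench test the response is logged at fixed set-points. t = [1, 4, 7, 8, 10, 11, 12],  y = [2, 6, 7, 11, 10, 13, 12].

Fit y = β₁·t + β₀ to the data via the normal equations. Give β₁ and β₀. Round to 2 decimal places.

Forming MᵀM = [[495, 53]; [53, 7]] and Mᵀy = [550, 61]ᵀ gives MᵀM·[β₁, β₀]ᵀ = Mᵀy.
det = 495·7 − 53² = 656.
β₁ = (550·7 − 53·61)/656 = 617/656; β₀ = (495·61 − 53·550)/656 = 1045/656.

β₁ = 0.94, β₀ = 1.59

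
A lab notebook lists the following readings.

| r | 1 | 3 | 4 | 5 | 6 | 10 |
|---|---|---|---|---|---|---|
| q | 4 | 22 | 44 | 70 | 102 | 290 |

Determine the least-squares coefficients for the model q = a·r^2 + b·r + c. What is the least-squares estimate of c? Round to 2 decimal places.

c = 1.93

Sums needed: Σr^2·r^2 = 12259, Σr^2·r = 1433, Σr^2 = 187, Σr·r = 187, Σr = 29, Σ1 = 6.
For Mᵀq: Σr^2·q = 35328, Σr·q = 4108, Σq = 532.
MᵀM·[a, b, c]ᵀ = Mᵀq becomes [[12259, 1433, 187]; [1433, 187, 29]; [187, 29, 6]]·[a, b, c]ᵀ = [35328, 4108, 532]ᵀ.
Row-reducing yields a = 97271/31740, b = -11525/6348, c = 5099/2645.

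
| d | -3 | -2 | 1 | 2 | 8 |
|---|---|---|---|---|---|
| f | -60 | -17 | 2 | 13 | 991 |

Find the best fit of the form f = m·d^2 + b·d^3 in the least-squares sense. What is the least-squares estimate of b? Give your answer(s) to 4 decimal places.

b = 2.0092

XᵀX·[m, b]ᵀ = Xᵀf reads: 4210·m + 32526·b = 62870;  32526·m + 263002·b = 509254.
(Σd^2·d^2 = 4210, Σd^2·d^3 = 32526, Σd^3·d^3 = 263002, Σd^2·f = 62870, Σd^3·f = 509254.)
Eliminating b: 263002·(row 1) − 32526·(row 2) gives 49297744·m = 263002·62870 − 32526·509254 = -29059864, so m = -3632483/6162218.
Then b = (509254 − 32526·(-3632483/6162218))/263002 = 12381215/6162218.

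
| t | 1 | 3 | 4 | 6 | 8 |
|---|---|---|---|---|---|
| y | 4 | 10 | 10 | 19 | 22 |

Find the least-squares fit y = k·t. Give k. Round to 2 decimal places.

The normal equations are: 126·k = 364.
k = 364/126 = 2.88889.

k = 2.89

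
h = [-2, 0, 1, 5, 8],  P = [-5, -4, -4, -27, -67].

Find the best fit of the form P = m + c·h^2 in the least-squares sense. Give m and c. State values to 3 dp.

Sums needed: Σ1 = 5, Σh^2 = 94, Σh^2·h^2 = 4738.
Right-hand side: ΣP = -107, Σh^2·P = -4987.
Normal equations: [[5, 94]; [94, 4738]]·[m, c]ᵀ = [-107, -4987]ᵀ.
Determinant 5·4738 − 94² = 14854.
m = ((-107)·4738 − 94·(-4987))/14854 = -19094/7427; c = (5·(-4987) − 94·(-107))/14854 = -14877/14854.

m = -2.571, c = -1.002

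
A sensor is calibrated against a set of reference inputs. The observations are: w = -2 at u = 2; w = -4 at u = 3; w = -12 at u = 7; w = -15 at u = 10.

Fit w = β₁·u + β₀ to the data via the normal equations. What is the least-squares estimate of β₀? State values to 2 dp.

β₀ = 0.94

Normal-equation sums: Σu·u = 162, Σu = 22, Σ1 = 4.
Right-hand side: Σu·w = -250, Σw = -33.
XᵀX·[β₁, β₀]ᵀ = Xᵀw becomes [[162, 22]; [22, 4]]·[β₁, β₀]ᵀ = [-250, -33]ᵀ.
Eliminating β₀: 4·(row 1) − 22·(row 2) gives 164·β₁ = 4·(-250) − 22·(-33) = -274, so β₁ = -137/82.
Then β₀ = ((-33) − 22·(-137/82))/4 = 77/82.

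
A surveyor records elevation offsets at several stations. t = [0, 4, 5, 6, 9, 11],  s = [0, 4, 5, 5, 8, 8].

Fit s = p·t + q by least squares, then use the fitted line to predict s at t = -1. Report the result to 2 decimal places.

Sums needed: Σt·t = 279, Σt = 35, Σ1 = 6.
Right-hand side: Σt·s = 231, Σs = 30.
So AᵀA·[p, q]ᵀ = Aᵀs: [[279, 35]; [35, 6]]·[p, q]ᵀ = [231, 30]ᵀ.
Δ = 279·6 − 35² = 449.
p = (231·6 − 35·30)/449 = 336/449; q = (279·30 − 35·231)/449 = 285/449.
At t = -1: ŝ = (336/449)·(-1) + (285/449)·(1) = -51/449.

ŝ = -0.11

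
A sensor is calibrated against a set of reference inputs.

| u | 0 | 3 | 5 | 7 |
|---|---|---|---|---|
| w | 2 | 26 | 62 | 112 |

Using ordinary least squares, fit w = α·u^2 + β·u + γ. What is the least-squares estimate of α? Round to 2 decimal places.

Entries of MᵀM: Σu^2·u^2 = 3107, Σu^2·u = 495, Σu^2 = 83, Σu·u = 83, Σu = 15, Σ1 = 4.
Right-hand side: Σu^2·w = 7272, Σu·w = 1172, Σw = 202.
Normal equations: [[3107, 495, 83]; [495, 83, 15]; [83, 15, 4]]·[α, β, γ]ᵀ = [7272, 1172, 202]ᵀ.
Row-reducing yields α = 6239/3278, β = 7937/3278, γ = 3158/1639.

α = 1.90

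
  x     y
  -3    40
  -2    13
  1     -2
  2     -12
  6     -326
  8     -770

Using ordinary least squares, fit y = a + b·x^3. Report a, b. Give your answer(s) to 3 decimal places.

Sums needed: Σ1 = 6, Σx^3 = 702, Σx^3·x^3 = 309658.
And Σy = -1057, Σx^3·y = -465938.
MᵀM·[a, b]ᵀ = Mᵀy becomes [[6, 702]; [702, 309658]]·[a, b]ᵀ = [-1057, -465938]ᵀ.
Eliminating b: 309658·(row 1) − 702·(row 2) gives 1365144·a = 309658·(-1057) − 702·(-465938) = -220030, so a = -110015/682572.
Then b = ((-465938) − 702·(-110015/682572))/309658 = -342269/227524.

a = -0.161, b = -1.504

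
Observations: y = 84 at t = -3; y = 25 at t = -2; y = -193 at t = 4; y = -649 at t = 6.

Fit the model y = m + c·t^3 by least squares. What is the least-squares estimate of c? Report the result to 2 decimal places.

c = -3.01

Sums needed: Σ1 = 4, Σt^3 = 245, Σt^3·t^3 = 51545.
And Σy = -733, Σt^3·y = -155004.
Eliminating c: 51545·(row 1) − 245·(row 2) gives 146155·m = 51545·(-733) − 245·(-155004) = 193495, so m = 38699/29231.
Then c = ((-155004) − 245·(38699/29231))/51545 = -440431/146155.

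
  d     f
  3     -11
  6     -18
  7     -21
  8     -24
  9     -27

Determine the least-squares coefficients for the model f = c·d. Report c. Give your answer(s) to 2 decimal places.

c = -3.03

From the data, Σd·d = 239.
For Xᵀf: Σd·f = -723.
c = (-723)/239 = -3.0251.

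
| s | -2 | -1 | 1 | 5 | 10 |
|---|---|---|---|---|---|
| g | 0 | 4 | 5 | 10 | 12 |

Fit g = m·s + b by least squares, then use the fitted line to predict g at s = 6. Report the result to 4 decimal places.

Entries of AᵀA: Σs·s = 131, Σs = 13, Σ1 = 5.
And Σs·g = 171, Σg = 31.
Eliminating b: 5·(row 1) − 13·(row 2) gives 486·m = 5·171 − 13·31 = 452, so m = 226/243.
Then b = (31 − 13·(226/243))/5 = 919/243.
At s = 6: ĝ = (226/243)·(6) + (919/243)·(1) = 2275/243.

ĝ = 9.3621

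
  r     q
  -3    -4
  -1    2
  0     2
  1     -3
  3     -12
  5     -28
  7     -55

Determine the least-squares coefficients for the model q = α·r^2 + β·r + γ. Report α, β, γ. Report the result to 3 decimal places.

Normal-equation sums: Σr^2·r^2 = 3190, Σr^2·r = 468, Σr^2 = 94, Σr·r = 94, Σr = 12, Σ1 = 7.
For Aᵀq: Σr^2·q = -3540, Σr·q = -554, Σq = -98.
Solving the 3×3 system (Gaussian elimination) gives α = -78502/82929, β = -35961/27643, γ = 11158/11847.

α = -0.947, β = -1.301, γ = 0.942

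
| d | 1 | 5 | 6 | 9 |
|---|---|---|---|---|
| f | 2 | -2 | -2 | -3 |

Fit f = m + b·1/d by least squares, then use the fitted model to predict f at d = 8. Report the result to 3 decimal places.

f̂ = -2.522

The normal system AᵀA·[m, b]ᵀ = Aᵀf is [[4, 133/90]; [133/90, 8749/8100]]·[m, b]ᵀ = [-5, 14/15]ᵀ.
Eliminating b: (8749/8100)·(row 1) − (133/90)·(row 2) gives (641/300)·m = (8749/8100)·(-5) − (133/90)·(14/15) = -54917/8100, so m = -54917/17307.
Then b = ((14/15) − (133/90)·(-54917/17307))/(8749/8100) = 10010/1923.
At d = 8: f̂ = (-54917/17307)·(1) + (10010/1923)·(1/8) = -174623/69228.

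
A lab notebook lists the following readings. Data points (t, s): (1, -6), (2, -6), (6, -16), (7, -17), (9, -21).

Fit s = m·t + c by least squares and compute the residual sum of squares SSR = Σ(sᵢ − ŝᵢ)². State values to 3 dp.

SSR = 2.800

Forming AᵀA = [[171, 25]; [25, 5]] and Aᵀs = [-422, -66]ᵀ gives AᵀA·[m, c]ᵀ = Aᵀs.
Δ = 171·5 − 25² = 230.
m = ((-422)·5 − 25·(-66))/230 = -2; c = (171·(-66) − 25·(-422))/230 = -16/5.
Residuals: -4/5, 6/5, -4/5, 1/5, 1/5; SSR = 14/5.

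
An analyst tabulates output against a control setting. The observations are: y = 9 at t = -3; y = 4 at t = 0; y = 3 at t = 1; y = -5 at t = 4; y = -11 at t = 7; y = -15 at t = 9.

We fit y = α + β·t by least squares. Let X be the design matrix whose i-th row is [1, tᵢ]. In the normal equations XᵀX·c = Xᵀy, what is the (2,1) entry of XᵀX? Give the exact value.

18

Row 2 ↔ basis t, column 1 ↔ basis 1, so (XᵀX)_{2,1} = Σᵢ t = (-3)·(1) + (0)·(1) + (1)·(1) + (4)·(1) + (7)·(1) + (9)·(1) = 18.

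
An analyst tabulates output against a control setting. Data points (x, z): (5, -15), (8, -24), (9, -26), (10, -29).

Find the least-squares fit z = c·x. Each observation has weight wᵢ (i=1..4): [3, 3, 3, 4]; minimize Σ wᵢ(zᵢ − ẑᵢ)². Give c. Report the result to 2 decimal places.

Forming MᵀWM = [[910]] and MᵀWz = [-2663]ᵀ gives MᵀWM·[c]ᵀ = MᵀWz.
Hence c = -2663 / 910 ≈ -2.92637.

c = -2.93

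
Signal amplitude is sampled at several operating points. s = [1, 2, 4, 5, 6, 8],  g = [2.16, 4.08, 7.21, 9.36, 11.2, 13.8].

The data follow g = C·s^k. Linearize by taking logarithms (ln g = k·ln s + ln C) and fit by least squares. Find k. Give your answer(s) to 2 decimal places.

Let Y = ln g. Fitting Y = k·ln s + ln C by least squares:
Σln s = 7.5601, Σ(ln s)² = 12.5270, Σln g = 11.4287, Σln s·ln g = 17.0992.
Equations: 12.5270·k + 7.5601·ln C = 17.0992;  7.5601·k + 6·ln C = 11.4287.
Solving (det = 18.0074): k = 0.89926, ln C = 0.77170.

k = 0.90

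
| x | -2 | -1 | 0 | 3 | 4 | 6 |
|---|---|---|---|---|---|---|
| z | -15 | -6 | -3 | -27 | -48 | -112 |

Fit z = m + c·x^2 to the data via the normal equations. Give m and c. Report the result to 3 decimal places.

m = -1.976, c = -3.017

Entries of AᵀA: Σ1 = 6, Σx^2 = 66, Σx^2·x^2 = 1650.
Moment sums: Σz = -211, Σx^2·z = -5109.
Normal equations: [[6, 66]; [66, 1650]]·[m, c]ᵀ = [-211, -5109]ᵀ.
Eliminating c: 1650·(row 1) − 66·(row 2) gives 5544·m = 1650·(-211) − 66·(-5109) = -10956, so m = -83/42.
Then c = ((-5109) − 66·(-83/42))/1650 = -697/231.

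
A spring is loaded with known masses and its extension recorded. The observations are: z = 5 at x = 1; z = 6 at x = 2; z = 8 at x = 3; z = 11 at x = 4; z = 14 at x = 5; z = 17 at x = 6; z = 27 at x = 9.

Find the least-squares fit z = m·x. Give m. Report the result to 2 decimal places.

With design matrix A, AᵀA = [[172]] and Aᵀz = [500]ᵀ.
m = 500/172 = 2.90698.

m = 2.91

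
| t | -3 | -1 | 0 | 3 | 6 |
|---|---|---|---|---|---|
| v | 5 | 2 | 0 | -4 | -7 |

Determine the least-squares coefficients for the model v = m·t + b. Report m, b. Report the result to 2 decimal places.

From the data, Σt·t = 55, Σt = 5, Σ1 = 5.
Moment sums: Σt·v = -71, Σv = -4.
Δ = 55·5 − 5² = 250.
m = ((-71)·5 − 5·(-4))/250 = -67/50; b = (55·(-4) − 5·(-71))/250 = 27/50.

m = -1.34, b = 0.54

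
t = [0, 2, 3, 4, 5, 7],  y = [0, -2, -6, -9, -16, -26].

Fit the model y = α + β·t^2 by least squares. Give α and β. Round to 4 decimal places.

Forming AᵀA = [[6, 103]; [103, 3379]] and Aᵀy = [-59, -1880]ᵀ gives AᵀA·[α, β]ᵀ = Aᵀy.
Δ = 6·3379 − 103² = 9665.
α = ((-59)·3379 − 103·(-1880))/9665 = -5721/9665; β = (6·(-1880) − 103·(-59))/9665 = -5203/9665.

α = -0.5919, β = -0.5383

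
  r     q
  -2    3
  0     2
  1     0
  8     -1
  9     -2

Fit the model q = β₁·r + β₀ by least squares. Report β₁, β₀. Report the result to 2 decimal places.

Normal-equation sums: Σr·r = 150, Σr = 16, Σ1 = 5.
For Xᵀq: Σr·q = -32, Σq = 2.
XᵀX·[β₁, β₀]ᵀ = Xᵀq becomes [[150, 16]; [16, 5]]·[β₁, β₀]ᵀ = [-32, 2]ᵀ.
Determinant 150·5 − 16² = 494.
β₁ = ((-32)·5 − 16·2)/494 = -96/247; β₀ = (150·2 − 16·(-32))/494 = 406/247.

β₁ = -0.39, β₀ = 1.64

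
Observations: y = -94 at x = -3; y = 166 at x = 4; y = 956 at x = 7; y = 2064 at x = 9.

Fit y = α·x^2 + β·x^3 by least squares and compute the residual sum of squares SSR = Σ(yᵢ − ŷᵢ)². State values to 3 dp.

SSR = 5.020

Compute the Gram sums: Σx^2·x^2 = 9299, Σx^2·x^3 = 76637, Σx^3·x^3 = 653915.
Right-hand side: Σx^2·y = 215838, Σx^3·y = 1845726.
MᵀM·[α, β]ᵀ = Mᵀy becomes [[9299, 76637]; [76637, 653915]]·[α, β]ᵀ = [215838, 1845726]ᵀ.
det = 9299·653915 − 76637² = 207525816.
α = (215838·653915 − 76637·1845726)/207525816 = -25933141/17293818; β = (9299·1845726 − 76637·215838)/207525816 = 51852439/17293818.
Residuals: 1299205/2882303, -5475342/2882303, 3037890/2882303, -900543/2882303; SSR = 14470046/2882303.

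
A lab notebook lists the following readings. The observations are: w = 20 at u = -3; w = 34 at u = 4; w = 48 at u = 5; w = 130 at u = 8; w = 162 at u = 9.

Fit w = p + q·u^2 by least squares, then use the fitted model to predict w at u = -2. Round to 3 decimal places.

ŵ = 9.044

Setting ∂/∂p … = 0 gives: 5·p + 195·q = 394;  195·p + 11619·q = 23366.
Determinant 5·11619 − 195² = 20070.
p = (394·11619 − 195·23366)/20070 = 3586/3345; q = (5·23366 − 195·394)/20070 = 4000/2007.
At u = -2: ŵ = (3586/3345)·(1) + (4000/2007)·(4) = 90758/10035.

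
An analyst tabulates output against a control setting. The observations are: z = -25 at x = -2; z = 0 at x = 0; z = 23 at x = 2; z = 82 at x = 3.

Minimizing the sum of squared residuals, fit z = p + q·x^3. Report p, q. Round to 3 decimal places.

Setting ∂/∂p … = 0 gives: 4·p + 27·q = 80;  27·p + 857·q = 2598.
(Σ1 = 4, Σx^3 = 27, Σx^3·x^3 = 857, Σz = 80, Σx^3·z = 2598.)
Eliminating q: 857·(row 1) − 27·(row 2) gives 2699·p = 857·80 − 27·2598 = -1586, so p = -1586/2699.
Then q = (2598 − 27·(-1586/2699))/857 = 8232/2699.

p = -0.588, q = 3.050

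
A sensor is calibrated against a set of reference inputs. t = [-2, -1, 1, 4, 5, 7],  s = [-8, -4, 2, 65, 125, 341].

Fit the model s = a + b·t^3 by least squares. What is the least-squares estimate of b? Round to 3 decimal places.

b = 0.996

From the data, Σ1 = 6, Σt^3 = 524, Σt^3·t^3 = 137436.
Moment sums: Σs = 521, Σt^3·s = 136818.
So AᵀA·[a, b]ᵀ = Aᵀs: [[6, 524]; [524, 137436]]·[a, b]ᵀ = [521, 136818]ᵀ.
Determinant 6·137436 − 524² = 550040.
a = (521·137436 − 524·136818)/550040 = -22119/137510; b = (6·136818 − 524·521)/550040 = 68488/68755.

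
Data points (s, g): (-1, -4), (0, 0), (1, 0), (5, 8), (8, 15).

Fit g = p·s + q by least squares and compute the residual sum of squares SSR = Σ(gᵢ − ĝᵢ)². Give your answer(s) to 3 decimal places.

The normal system MᵀM·[p, q]ᵀ = Mᵀg is [[91, 13]; [13, 5]]·[p, q]ᵀ = [164, 19]ᵀ.
det = 91·5 − 13² = 286.
p = (164·5 − 13·19)/286 = 573/286; q = (91·19 − 13·164)/286 = -31/22.
Residuals: -84/143, 31/22, -85/143, -87/143, 109/286; SSR = 915/286.

SSR = 3.199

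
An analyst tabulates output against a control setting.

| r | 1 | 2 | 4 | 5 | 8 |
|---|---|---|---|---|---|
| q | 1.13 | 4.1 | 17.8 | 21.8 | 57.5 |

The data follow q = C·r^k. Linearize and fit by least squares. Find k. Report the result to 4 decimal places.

k = 1.8914

With ln qᵢ as the transformed response and ln rᵢ as the regressor:
Σln r = 5.7683, Σ(ln r)² = 9.3166, Σln q = 11.5461, Σln r·ln q = 18.3550.
Normal system: [[9.3166, 5.7683]; [5.7683, 5]]·[k, ln C]ᵀ = [18.3550, 11.5461]ᵀ.
Solving (det = 13.3096): k = 1.89138, ln C = 0.12720.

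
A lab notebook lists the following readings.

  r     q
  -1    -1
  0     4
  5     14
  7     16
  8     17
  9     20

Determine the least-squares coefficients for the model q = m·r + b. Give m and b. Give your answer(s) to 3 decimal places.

Normal-equation sums: Σr·r = 220, Σr = 28, Σ1 = 6.
And Σr·q = 499, Σq = 70.
AᵀA·[m, b]ᵀ = Aᵀq becomes [[220, 28]; [28, 6]]·[m, b]ᵀ = [499, 70]ᵀ.
Δ = 220·6 − 28² = 536.
m = (499·6 − 28·70)/536 = 517/268; b = (220·70 − 28·499)/536 = 357/134.

m = 1.929, b = 2.664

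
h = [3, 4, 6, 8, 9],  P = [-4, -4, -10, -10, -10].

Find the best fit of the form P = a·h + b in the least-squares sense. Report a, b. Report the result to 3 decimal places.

a = -1.154, b = -0.677

From the data, Σh·h = 206, Σh = 30, Σ1 = 5.
Right-hand side: Σh·P = -258, ΣP = -38.
det = 206·5 − 30² = 130.
a = ((-258)·5 − 30·(-38))/130 = -15/13; b = (206·(-38) − 30·(-258))/130 = -44/65.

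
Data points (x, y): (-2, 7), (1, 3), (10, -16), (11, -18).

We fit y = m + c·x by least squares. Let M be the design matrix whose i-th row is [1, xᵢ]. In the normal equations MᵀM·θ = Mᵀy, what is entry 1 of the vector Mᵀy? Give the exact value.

Entry 1 ↔ basis 1, so (Mᵀy)_{1} = Σᵢ yᵢ = (1)·(7) + (1)·(3) + (1)·(-16) + (1)·(-18) = -24.

-24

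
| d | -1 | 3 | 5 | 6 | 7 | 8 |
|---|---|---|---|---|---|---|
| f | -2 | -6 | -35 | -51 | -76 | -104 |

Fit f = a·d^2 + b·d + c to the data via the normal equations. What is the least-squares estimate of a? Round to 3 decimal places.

a = -2.034

AᵀA·[a, b, c]ᵀ = Aᵀf reads: 8500·a + 1222·b + 184·c = -13147;  1222·a + 184·b + 28·c = -1861;  184·a + 28·b + 6·c = -274.
(Σd^2·d^2 = 8500, Σd^2·d = 1222, Σd^2 = 184, Σd·d = 184, Σd = 28, Σ1 = 6, Σd^2·f = -13147, Σd·f = -1861, Σf = -274.)
Inverting the 3×3 Gram matrix, [a, b, c]ᵀ = [-4145/2038, 29927/10190, 15282/5095]ᵀ.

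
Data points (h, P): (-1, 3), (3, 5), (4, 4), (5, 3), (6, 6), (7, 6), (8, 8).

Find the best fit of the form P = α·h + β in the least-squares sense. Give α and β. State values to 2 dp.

α = 0.47, β = 2.87

With design matrix X, XᵀX = [[200, 32]; [32, 7]] and XᵀP = [185, 35]ᵀ.
det = 200·7 − 32² = 376.
α = (185·7 − 32·35)/376 = 175/376; β = (200·35 − 32·185)/376 = 135/47.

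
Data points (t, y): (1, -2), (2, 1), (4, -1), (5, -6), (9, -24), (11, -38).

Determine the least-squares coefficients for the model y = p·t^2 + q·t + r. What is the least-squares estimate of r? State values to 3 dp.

r = -2.085

With design matrix A, AᵀA = [[22100, 2258, 248]; [2258, 248, 32]; [248, 32, 6]] and Aᵀy = [-6706, -668, -70]ᵀ.
Inverting the 3×3 Gram matrix, [p, q, r]ᵀ = [-14426/31125, 55883/31125, -21631/10375]ᵀ.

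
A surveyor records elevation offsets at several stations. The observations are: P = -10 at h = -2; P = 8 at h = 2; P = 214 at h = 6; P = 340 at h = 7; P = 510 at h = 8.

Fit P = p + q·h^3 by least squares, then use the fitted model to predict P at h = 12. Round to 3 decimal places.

The normal system MᵀM·[p, q]ᵀ = MᵀP is [[5, 1071]; [1071, 426577]]·[p, q]ᵀ = [1062, 424108]ᵀ.
Determinant 5·426577 − 1071² = 985844.
p = (1062·426577 − 1071·424108)/985844 = -597447/492922; q = (5·424108 − 1071·1062)/985844 = 491569/492922.
At h = 12: P̂ = (-597447/492922)·(1) + (491569/492922)·(1728) = 848833785/492922.

P̂ = 1722.045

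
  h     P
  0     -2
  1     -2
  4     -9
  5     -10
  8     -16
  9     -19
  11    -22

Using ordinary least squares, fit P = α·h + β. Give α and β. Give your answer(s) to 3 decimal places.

α = -1.914, β = -1.037

Entries of MᵀM: Σh·h = 308, Σh = 38, Σ1 = 7.
Right-hand side: Σh·P = -629, ΣP = -80.
Determinant 308·7 − 38² = 712.
α = ((-629)·7 − 38·(-80))/712 = -1363/712; β = (308·(-80) − 38·(-629))/712 = -369/356.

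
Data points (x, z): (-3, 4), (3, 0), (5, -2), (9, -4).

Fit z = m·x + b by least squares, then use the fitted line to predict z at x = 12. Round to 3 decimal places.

ẑ = -6.280

From the data, Σx·x = 124, Σx = 14, Σ1 = 4.
For Mᵀz: Σx·z = -58, Σz = -2.
Normal equations: [[124, 14]; [14, 4]]·[m, b]ᵀ = [-58, -2]ᵀ.
Determinant 124·4 − 14² = 300.
m = ((-58)·4 − 14·(-2))/300 = -17/25; b = (124·(-2) − 14·(-58))/300 = 47/25.
At x = 12: ẑ = (-17/25)·(12) + (47/25)·(1) = -157/25.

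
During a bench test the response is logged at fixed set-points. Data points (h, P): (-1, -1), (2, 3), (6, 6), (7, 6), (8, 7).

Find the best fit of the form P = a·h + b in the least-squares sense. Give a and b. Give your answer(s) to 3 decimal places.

Compute the Gram sums: Σh·h = 154, Σh = 22, Σ1 = 5.
For AᵀP: Σh·P = 141, ΣP = 21.
Eliminating b: 5·(row 1) − 22·(row 2) gives 286·a = 5·141 − 22·21 = 243, so a = 243/286.
Then b = (21 − 22·(243/286))/5 = 6/13.

a = 0.850, b = 0.462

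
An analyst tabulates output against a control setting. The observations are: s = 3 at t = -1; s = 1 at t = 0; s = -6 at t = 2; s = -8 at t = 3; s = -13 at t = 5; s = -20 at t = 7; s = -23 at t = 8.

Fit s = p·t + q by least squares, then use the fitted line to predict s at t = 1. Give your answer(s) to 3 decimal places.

Forming MᵀM = [[152, 24]; [24, 7]] and Mᵀs = [-428, -66]ᵀ gives MᵀM·[p, q]ᵀ = Mᵀs.
det = 152·7 − 24² = 488.
p = ((-428)·7 − 24·(-66))/488 = -353/122; q = (152·(-66) − 24·(-428))/488 = 30/61.
At t = 1: ŝ = (-353/122)·(1) + (30/61)·(1) = -293/122.

ŝ = -2.402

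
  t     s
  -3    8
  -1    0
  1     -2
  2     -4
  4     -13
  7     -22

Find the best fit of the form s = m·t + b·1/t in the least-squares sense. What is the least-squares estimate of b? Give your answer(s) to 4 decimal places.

b = 2.4776

Normal-equation sums: Σt·t = 80, Σt·1/t = 6, Σ1/t·1/t = 17245/7056.
Moment sums: Σt·s = -240, Σ1/t·s = -1097/84.
Normal equations: [[80, 6]; [6, 17245/7056]]·[m, b]ᵀ = [-240, -1097/84]ᵀ.
Δ = 80·(17245/7056) − 6² = 70349/441.
m = ((-240)·(17245/7056) − 6·(-1097/84))/(70349/441) = -448239/140698; b = (80·(-1097/84) − 6·(-240))/(70349/441) = 174300/70349.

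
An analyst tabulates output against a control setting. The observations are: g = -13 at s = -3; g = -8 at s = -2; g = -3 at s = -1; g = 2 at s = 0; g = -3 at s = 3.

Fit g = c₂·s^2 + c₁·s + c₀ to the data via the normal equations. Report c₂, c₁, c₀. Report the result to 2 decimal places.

Forming AᵀA = [[179, -9, 23]; [-9, 23, -3]; [23, -3, 5]] and Aᵀg = [-179, 49, -25]ᵀ gives AᵀA·[c₂, c₁, c₀]ᵀ = Aᵀg.
Row-reducing yields c₂ = -1900/1911, c₁ = 1165/637, c₀ = 1282/1911.

c₂ = -0.99, c₁ = 1.83, c₀ = 0.67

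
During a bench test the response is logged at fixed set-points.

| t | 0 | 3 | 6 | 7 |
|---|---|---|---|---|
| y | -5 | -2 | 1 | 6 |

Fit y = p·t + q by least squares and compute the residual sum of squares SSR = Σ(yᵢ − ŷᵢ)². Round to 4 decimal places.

Forming XᵀX = [[94, 16]; [16, 4]] and Xᵀy = [42, 0]ᵀ gives XᵀX·[p, q]ᵀ = Xᵀy.
Determinant 94·4 − 16² = 120.
p = (42·4 − 16·0)/120 = 7/5; q = (94·0 − 16·42)/120 = -28/5.
Residuals: 3/5, -3/5, -9/5, 9/5; SSR = 36/5.

SSR = 7.2000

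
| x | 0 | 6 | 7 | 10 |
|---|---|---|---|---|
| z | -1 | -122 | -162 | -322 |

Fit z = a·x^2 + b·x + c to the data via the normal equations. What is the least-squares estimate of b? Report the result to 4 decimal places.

Sums needed: Σx^2·x^2 = 13697, Σx^2·x = 1559, Σx^2 = 185, Σx·x = 185, Σx = 23, Σ1 = 4.
For Aᵀz: Σx^2·z = -44530, Σx·z = -5086, Σz = -607.
Row-reducing yields a = -12962/4317, b = -8899/4317, c = -1481/1439.

b = -2.0614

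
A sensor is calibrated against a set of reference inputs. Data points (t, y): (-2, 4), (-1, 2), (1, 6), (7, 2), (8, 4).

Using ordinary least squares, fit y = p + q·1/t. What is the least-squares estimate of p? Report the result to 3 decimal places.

MᵀM·[p, q]ᵀ = Mᵀy reads: 5·p + (-13/56)·q = 18;  (-13/56)·p + (7169/3136)·q = 39/14.
(Σ1 = 5, Σ1/t = -13/56, Σ1/t·1/t = 7169/3136, Σy = 18, Σ1/t·y = 39/14.)
Eliminating q: (7169/3136)·(row 1) − (-13/56)·(row 2) gives (8919/784)·p = (7169/3136)·18 − (-13/56)·(39/14) = 65535/1568, so p = 21845/5946.
Then q = ((39/14) − (-13/56)·(21845/5946))/(7169/3136) = 4732/2973.

p = 3.674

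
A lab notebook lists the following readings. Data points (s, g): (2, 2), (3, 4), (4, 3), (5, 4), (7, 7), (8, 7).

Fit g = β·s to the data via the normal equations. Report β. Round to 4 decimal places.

The normal system MᵀM·[β]ᵀ = Mᵀg is [[167]]·[β]ᵀ = [153]ᵀ.
β = 153/167 = 0.916168.

β = 0.9162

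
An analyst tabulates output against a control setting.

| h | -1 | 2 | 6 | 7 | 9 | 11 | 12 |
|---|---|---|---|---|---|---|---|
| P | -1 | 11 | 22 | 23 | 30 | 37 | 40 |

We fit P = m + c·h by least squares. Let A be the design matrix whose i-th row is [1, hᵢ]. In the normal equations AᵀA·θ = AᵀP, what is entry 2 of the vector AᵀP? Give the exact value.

Entry 2 ↔ basis h, so (AᵀP)_{2} = Σᵢ (h)·Pᵢ = (-1)·(-1) + (2)·(11) + (6)·(22) + (7)·(23) + (9)·(30) + (11)·(37) + (12)·(40) = 1473.

1473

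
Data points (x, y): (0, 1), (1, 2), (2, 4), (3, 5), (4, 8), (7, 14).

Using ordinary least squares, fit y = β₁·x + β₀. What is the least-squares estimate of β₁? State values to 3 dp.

Compute the Gram sums: Σx·x = 79, Σx = 17, Σ1 = 6.
For Mᵀy: Σx·y = 155, Σy = 34.
MᵀM·[β₁, β₀]ᵀ = Mᵀy becomes [[79, 17]; [17, 6]]·[β₁, β₀]ᵀ = [155, 34]ᵀ.
Determinant 79·6 − 17² = 185.
β₁ = (155·6 − 17·34)/185 = 352/185; β₀ = (79·34 − 17·155)/185 = 51/185.

β₁ = 1.903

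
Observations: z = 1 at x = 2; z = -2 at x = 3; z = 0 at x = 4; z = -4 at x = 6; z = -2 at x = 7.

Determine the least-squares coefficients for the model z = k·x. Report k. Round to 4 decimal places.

From the data, Σx·x = 114.
And Σx·z = -42.
So MᵀM·[k]ᵀ = Mᵀz: [[114]]·[k]ᵀ = [-42]ᵀ.
Hence k = -42 / 114 ≈ -0.368421.

k = -0.3684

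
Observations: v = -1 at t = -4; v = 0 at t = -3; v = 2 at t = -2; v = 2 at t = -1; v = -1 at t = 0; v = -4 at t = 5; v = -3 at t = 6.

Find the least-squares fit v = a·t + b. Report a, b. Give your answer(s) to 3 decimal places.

From the data, Σt·t = 91, Σt = 1, Σ1 = 7.
For Aᵀv: Σt·v = -40, Σv = -5.
So AᵀA·[a, b]ᵀ = Aᵀv: [[91, 1]; [1, 7]]·[a, b]ᵀ = [-40, -5]ᵀ.
Eliminating b: 7·(row 1) − 1·(row 2) gives 636·a = 7·(-40) − 1·(-5) = -275, so a = -275/636.
Then b = ((-5) − 1·(-275/636))/7 = -415/636.

a = -0.432, b = -0.653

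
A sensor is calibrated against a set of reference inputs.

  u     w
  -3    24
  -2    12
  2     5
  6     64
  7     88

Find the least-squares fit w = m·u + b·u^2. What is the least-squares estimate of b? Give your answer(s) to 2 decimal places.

b = 2.06

Sums needed: Σu·u = 102, Σu·u^2 = 532, Σu^2·u^2 = 3810.
And Σu·w = 914, Σu^2·w = 6900.
Δ = 102·3810 − 532² = 105596.
m = (914·3810 − 532·6900)/105596 = -47115/26399; b = (102·6900 − 532·914)/105596 = 54388/26399.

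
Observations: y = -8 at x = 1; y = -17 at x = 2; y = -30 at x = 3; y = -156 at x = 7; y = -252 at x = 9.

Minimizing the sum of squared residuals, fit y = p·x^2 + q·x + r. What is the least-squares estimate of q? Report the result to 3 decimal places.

q = 0.136

The normal system MᵀM·[p, q, r]ᵀ = Mᵀy is [[9060, 1108, 144]; [1108, 144, 22]; [144, 22, 5]]·[p, q, r]ᵀ = [-28402, -3492, -463]ᵀ.
Row-reducing yields p = -6573/2134, q = 145/1067, r = -4791/1067.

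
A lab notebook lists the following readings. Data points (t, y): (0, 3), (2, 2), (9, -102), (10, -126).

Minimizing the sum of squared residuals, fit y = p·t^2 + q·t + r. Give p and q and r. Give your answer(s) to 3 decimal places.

p = -1.491, q = 1.850, r = 3.484

With design matrix X, XᵀX = [[16577, 1737, 185]; [1737, 185, 21]; [185, 21, 4]] and Xᵀy = [-20854, -2174, -223]ᵀ.
Inverting the 3×3 Gram matrix, [p, q, r]ᵀ = [-19645/13178, 24379/13178, 22959/6589]ᵀ.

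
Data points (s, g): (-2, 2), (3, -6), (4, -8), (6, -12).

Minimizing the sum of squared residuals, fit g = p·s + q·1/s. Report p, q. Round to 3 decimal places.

p = -2.164, q = 3.673

Sums needed: Σs·s = 65, Σs·1/s = 4, Σ1/s·1/s = 65/144.
And Σs·g = -126, Σ1/s·g = -7.
det = 65·(65/144) − 4² = 1921/144.
p = ((-126)·(65/144) − 4·(-7))/(1921/144) = -4158/1921; q = (65·(-7) − 4·(-126))/(1921/144) = 7056/1921.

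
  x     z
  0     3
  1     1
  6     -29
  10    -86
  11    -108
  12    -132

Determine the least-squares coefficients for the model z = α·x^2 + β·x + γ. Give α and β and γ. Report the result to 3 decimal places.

From the data, Σx^2·x^2 = 46674, Σx^2·x = 4276, Σx^2 = 402, Σx·x = 402, Σx = 40, Σ1 = 6.
Moment sums: Σx^2·z = -41719, Σx·z = -3805, Σz = -351.
So MᵀM·[α, β, γ]ᵀ = Mᵀz: [[46674, 4276, 402]; [4276, 402, 40]; [402, 40, 6]]·[α, β, γ]ᵀ = [-41719, -3805, -351]ᵀ.
Inverting the 3×3 Gram matrix, [α, β, γ]ᵀ = [-6707/6657, 4689/4438, 3727/1902]ᵀ.

α = -1.008, β = 1.057, γ = 1.960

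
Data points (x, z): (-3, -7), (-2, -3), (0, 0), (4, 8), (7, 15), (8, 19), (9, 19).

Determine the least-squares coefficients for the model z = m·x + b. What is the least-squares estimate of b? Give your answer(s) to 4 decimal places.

The normal system AᵀA·[m, b]ᵀ = Aᵀz is [[223, 23]; [23, 7]]·[m, b]ᵀ = [487, 51]ᵀ.
Eliminating b: 7·(row 1) − 23·(row 2) gives 1032·m = 7·487 − 23·51 = 2236, so m = 13/6.
Then b = (51 − 23·(13/6))/7 = 1/6.

b = 0.1667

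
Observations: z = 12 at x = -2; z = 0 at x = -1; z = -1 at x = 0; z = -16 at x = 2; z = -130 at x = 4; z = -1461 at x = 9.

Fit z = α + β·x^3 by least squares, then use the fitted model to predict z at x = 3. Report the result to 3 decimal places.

ẑ = -55.830

Normal-equation sums: Σ1 = 6, Σx^3 = 792, Σx^3·x^3 = 535666.
And Σz = -1596, Σx^3·z = -1073613.
Eliminating β: 535666·(row 1) − 792·(row 2) gives 2586732·α = 535666·(-1596) − 792·(-1073613) = -4621440, so α = -385120/215561.
Then β = ((-1073613) − 792·(-385120/215561))/535666 = -862941/431122.
At x = 3: ẑ = (-385120/215561)·(1) + (-862941/431122)·(27) = -24069647/431122.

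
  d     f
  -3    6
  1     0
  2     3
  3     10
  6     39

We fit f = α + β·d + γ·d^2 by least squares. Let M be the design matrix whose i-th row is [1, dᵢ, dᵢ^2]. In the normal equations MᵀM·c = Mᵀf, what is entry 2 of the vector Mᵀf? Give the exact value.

252

Entry 2 ↔ basis d, so (Mᵀf)_{2} = Σᵢ (d)·fᵢ = (-3)·(6) + (1)·(0) + (2)·(3) + (3)·(10) + (6)·(39) = 252.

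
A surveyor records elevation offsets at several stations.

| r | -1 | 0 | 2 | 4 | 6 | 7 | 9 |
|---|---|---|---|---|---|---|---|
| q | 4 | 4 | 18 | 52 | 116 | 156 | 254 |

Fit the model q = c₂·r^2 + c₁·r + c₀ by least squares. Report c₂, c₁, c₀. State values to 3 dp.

c₂ = 3.020, c₁ = 0.702, c₀ = 2.891

From the data, Σr^2·r^2 = 10531, Σr^2·r = 1359, Σr^2 = 187, Σr·r = 187, Σr = 27, Σ1 = 7.
And Σr^2·q = 33302, Σr·q = 4314, Σq = 604.
AᵀA·[c₂, c₁, c₀]ᵀ = Aᵀq becomes [[10531, 1359, 187]; [1359, 187, 27]; [187, 27, 7]]·[c₂, c₁, c₀]ᵀ = [33302, 4314, 604]ᵀ.
Row-reducing yields c₂ = 10565/3498, c₁ = 819/1166, c₀ = 5057/1749.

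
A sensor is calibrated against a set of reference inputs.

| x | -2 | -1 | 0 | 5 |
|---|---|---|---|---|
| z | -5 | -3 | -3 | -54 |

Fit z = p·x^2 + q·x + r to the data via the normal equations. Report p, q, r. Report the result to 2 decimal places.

From the data, Σx^2·x^2 = 642, Σx^2·x = 116, Σx^2 = 30, Σx·x = 30, Σx = 2, Σ1 = 4.
For Aᵀz: Σx^2·z = -1373, Σx·z = -257, Σz = -65.
AᵀA·[p, q, r]ᵀ = Aᵀz becomes [[642, 116, 30]; [116, 30, 2]; [30, 2, 4]]·[p, q, r]ᵀ = [-1373, -257, -65]ᵀ.
Solving the 3×3 system (Gaussian elimination) gives p = -3005/1892, q = -4181/1892, r = -6117/1892.

p = -1.59, q = -2.21, r = -3.23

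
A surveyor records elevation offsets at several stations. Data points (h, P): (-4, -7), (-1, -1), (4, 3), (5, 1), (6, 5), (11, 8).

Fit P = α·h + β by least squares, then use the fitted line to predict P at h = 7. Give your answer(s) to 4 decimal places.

P̂ = 4.7774

Normal-equation sums: Σh·h = 215, Σh = 21, Σ1 = 6.
Right-hand side: Σh·P = 164, ΣP = 9.
So MᵀM·[α, β]ᵀ = MᵀP: [[215, 21]; [21, 6]]·[α, β]ᵀ = [164, 9]ᵀ.
det = 215·6 − 21² = 849.
α = (164·6 − 21·9)/849 = 265/283; β = (215·9 − 21·164)/849 = -503/283.
At h = 7: P̂ = (265/283)·(7) + (-503/283)·(1) = 1352/283.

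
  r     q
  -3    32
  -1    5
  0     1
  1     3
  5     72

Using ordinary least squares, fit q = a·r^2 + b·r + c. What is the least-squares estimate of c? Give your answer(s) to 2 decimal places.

c = 0.97

Forming XᵀX = [[708, 98, 36]; [98, 36, 2]; [36, 2, 5]] and Xᵀq = [2096, 262, 113]ᵀ gives XᵀX·[a, b, c]ᵀ = Xᵀq.
Solving the 3×3 system (Gaussian elimination) gives a = 3070/1001, b = -1126/1001, c = 969/1001.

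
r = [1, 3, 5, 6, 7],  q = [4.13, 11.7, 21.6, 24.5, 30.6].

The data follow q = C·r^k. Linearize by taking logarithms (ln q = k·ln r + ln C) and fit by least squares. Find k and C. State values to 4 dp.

Taking logs, ln q = k·ln r + ln C, so regress ln q on ln r.
Σln r = 6.4457, Σ(ln r)² = 10.7942, Σln q = 13.5702, Σln r·ln q = 20.0357.
Normal system: [[10.7942, 6.4457]; [6.4457, 5]]·[k, ln C]ᵀ = [20.0357, 13.5702]ᵀ.
Δ = 10.7942·5 − (6.4457)² = 12.4237; k = (20.0357·5 − 6.4457·13.5702)/12.4237 = 1.02291, ln C = (10.7942·13.5702 − 6.4457·20.0357)/12.4237 = 1.39537, so C = exp(1.39537) = 4.03646.

k = 1.0229, C = 4.0365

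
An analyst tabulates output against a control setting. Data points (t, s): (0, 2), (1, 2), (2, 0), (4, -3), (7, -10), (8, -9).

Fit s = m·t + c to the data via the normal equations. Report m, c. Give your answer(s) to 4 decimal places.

Setting ∂/∂m … = 0 gives: 134·m + 22·c = -152;  22·m + 6·c = -18.
(Σt·t = 134, Σt = 22, Σ1 = 6, Σt·s = -152, Σs = -18.)
det = 134·6 − 22² = 320.
m = ((-152)·6 − 22·(-18))/320 = -129/80; c = (134·(-18) − 22·(-152))/320 = 233/80.

m = -1.6125, c = 2.9125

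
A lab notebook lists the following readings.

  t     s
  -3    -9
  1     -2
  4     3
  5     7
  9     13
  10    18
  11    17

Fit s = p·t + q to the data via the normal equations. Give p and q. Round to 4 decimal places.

p = 1.9537, q = -3.6125

Entries of XᵀX: Σt·t = 353, Σt = 37, Σ1 = 7.
Right-hand side: Σt·s = 556, Σs = 47.
XᵀX·[p, q]ᵀ = Xᵀs becomes [[353, 37]; [37, 7]]·[p, q]ᵀ = [556, 47]ᵀ.
Δ = 353·7 − 37² = 1102.
p = (556·7 − 37·47)/1102 = 2153/1102; q = (353·47 − 37·556)/1102 = -3981/1102.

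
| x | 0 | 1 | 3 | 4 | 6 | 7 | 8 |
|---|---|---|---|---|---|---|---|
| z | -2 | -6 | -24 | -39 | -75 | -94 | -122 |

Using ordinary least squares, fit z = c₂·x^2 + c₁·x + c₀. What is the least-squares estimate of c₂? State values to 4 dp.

c₂ = -1.4545

Sums needed: Σx^2·x^2 = 8131, Σx^2·x = 1163, Σx^2 = 175, Σx·x = 175, Σx = 29, Σ1 = 7.
Right-hand side: Σx^2·z = -15960, Σx·z = -2318, Σz = -362.
MᵀM·[c₂, c₁, c₀]ᵀ = Mᵀz becomes [[8131, 1163, 175]; [1163, 175, 29]; [175, 29, 7]]·[c₂, c₁, c₀]ᵀ = [-15960, -2318, -362]ᵀ.
Row-reducing yields c₂ = -16/11, c₁ = -109/33, c₀ = -5/3.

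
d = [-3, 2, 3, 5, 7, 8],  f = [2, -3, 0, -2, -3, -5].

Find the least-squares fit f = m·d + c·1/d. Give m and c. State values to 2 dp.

m = -0.46, c = -1.57

With design matrix X, XᵀX = [[160, 6]; [6, 386849/705600]] and Xᵀf = [-83, -3041/840]ᵀ.
Eliminating c: (386849/705600)·(row 1) − 6·(row 2) gives (228089/4410)·m = (386849/705600)·(-83) − 6·(-3041/840) = -16781827/705600, so m = -16781827/36494240.
Then c = ((-3041/840) − 6·(-16781827/36494240))/(386849/705600) = -358260/228089.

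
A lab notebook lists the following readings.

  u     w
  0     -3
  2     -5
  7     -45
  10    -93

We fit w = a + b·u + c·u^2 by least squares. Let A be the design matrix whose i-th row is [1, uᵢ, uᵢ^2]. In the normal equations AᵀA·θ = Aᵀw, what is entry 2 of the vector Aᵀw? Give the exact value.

Entry 2 ↔ basis u, so (Aᵀw)_{2} = Σᵢ (u)·wᵢ = (0)·(-3) + (2)·(-5) + (7)·(-45) + (10)·(-93) = -1255.

-1255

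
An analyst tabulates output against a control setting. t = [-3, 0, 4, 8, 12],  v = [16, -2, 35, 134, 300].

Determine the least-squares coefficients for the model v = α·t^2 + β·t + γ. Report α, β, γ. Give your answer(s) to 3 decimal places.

α = 2.040, β = 0.598, γ = -0.979

Setting ∂/∂α … = 0 gives: 25169·α + 2277·β + 233·γ = 52480;  2277·α + 233·β + 21·γ = 4764;  233·α + 21·β + 5·γ = 483.
Inverting the 3×3 Gram matrix, [α, β, γ]ᵀ = [492707/241512, 48115/80504, -29542/30189]ᵀ.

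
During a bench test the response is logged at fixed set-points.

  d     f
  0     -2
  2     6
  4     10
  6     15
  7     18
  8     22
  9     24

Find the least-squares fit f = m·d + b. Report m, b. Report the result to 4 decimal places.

Setting ∂/∂m … = 0 gives: 250·m + 36·b = 660;  36·m + 7·b = 93.
(Σd·d = 250, Σd = 36, Σ1 = 7, Σd·f = 660, Σf = 93.)
Eliminating b: 7·(row 1) − 36·(row 2) gives 454·m = 7·660 − 36·93 = 1272, so m = 636/227.
Then b = (93 − 36·(636/227))/7 = -255/227.

m = 2.8018, b = -1.1233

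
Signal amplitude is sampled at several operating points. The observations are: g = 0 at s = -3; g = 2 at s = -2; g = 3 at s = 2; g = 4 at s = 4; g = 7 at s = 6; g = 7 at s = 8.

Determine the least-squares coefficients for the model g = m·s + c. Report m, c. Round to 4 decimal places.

m = 0.6126, c = 2.3019

AᵀA·[m, c]ᵀ = Aᵀg reads: 133·m + 15·c = 116;  15·m + 6·c = 23.
(Σs·s = 133, Σs = 15, Σ1 = 6, Σs·g = 116, Σg = 23.)
Determinant 133·6 − 15² = 573.
m = (116·6 − 15·23)/573 = 117/191; c = (133·23 − 15·116)/573 = 1319/573.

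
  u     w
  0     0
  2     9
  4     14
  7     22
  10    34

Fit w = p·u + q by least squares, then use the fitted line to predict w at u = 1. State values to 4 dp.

ŵ = 4.1456

The normal system AᵀA·[p, q]ᵀ = Aᵀw is [[169, 23]; [23, 5]]·[p, q]ᵀ = [568, 79]ᵀ.
Determinant 169·5 − 23² = 316.
p = (568·5 − 23·79)/316 = 1023/316; q = (169·79 − 23·568)/316 = 287/316.
At u = 1: ŵ = (1023/316)·(1) + (287/316)·(1) = 655/158.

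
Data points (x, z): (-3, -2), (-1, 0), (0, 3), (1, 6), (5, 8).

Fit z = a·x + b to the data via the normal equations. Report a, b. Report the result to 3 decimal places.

Normal-equation sums: Σx·x = 36, Σx = 2, Σ1 = 5.
Right-hand side: Σx·z = 52, Σz = 15.
Normal equations: [[36, 2]; [2, 5]]·[a, b]ᵀ = [52, 15]ᵀ.
det = 36·5 − 2² = 176.
a = (52·5 − 2·15)/176 = 115/88; b = (36·15 − 2·52)/176 = 109/44.

a = 1.307, b = 2.477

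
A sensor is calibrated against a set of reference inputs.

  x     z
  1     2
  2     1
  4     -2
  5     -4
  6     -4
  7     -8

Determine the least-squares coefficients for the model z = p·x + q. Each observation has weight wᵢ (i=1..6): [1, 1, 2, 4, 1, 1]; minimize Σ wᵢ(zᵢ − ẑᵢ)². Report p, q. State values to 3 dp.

Compute the Gram sums: Σwᵢ·x·x = 222, Σwᵢ·x = 44, Σwᵢ·1 = 10.
And Σwᵢ·x·z = -172, Σwᵢ·z = -29.
AᵀWA·[p, q]ᵀ = AᵀWz becomes [[222, 44]; [44, 10]]·[p, q]ᵀ = [-172, -29]ᵀ.
det = 222·10 − 44² = 284.
p = ((-172)·10 − 44·(-29))/284 = -111/71; q = (222·(-29) − 44·(-172))/284 = 565/142.

p = -1.563, q = 3.979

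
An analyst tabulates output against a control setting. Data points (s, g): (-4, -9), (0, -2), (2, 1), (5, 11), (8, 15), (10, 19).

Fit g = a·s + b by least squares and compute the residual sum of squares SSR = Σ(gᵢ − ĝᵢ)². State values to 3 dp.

SSR = 8.167

Compute the Gram sums: Σs·s = 209, Σs = 21, Σ1 = 6.
Moment sums: Σs·g = 403, Σg = 35.
Normal equations: [[209, 21]; [21, 6]]·[a, b]ᵀ = [403, 35]ᵀ.
Δ = 209·6 − 21² = 813.
a = (403·6 − 21·35)/813 = 561/271; b = (209·35 − 21·403)/813 = -1148/813.
Residuals: 563/813, -478/813, -1405/813, 1676/813, -121/813, -235/813; SSR = 6640/813.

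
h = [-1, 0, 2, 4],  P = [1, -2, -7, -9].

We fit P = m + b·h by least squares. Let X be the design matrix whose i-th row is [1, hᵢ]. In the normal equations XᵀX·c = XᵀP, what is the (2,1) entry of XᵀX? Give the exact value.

5

Row 2 ↔ basis h, column 1 ↔ basis 1, so (XᵀX)_{2,1} = Σᵢ h = (-1)·(1) + (0)·(1) + (2)·(1) + (4)·(1) = 5.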